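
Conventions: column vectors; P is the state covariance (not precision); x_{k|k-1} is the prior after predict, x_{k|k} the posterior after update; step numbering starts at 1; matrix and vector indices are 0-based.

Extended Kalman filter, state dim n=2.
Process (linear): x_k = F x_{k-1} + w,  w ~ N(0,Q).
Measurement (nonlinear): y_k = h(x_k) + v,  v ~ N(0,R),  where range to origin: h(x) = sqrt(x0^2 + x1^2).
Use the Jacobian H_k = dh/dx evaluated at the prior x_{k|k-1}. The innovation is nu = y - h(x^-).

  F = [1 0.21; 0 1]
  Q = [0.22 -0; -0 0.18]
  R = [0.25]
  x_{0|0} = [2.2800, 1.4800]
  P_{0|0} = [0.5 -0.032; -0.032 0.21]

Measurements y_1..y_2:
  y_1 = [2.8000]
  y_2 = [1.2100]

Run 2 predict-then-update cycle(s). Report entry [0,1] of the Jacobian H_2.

H_jac[0,1] = 0.4616

step 1: x^-=[2.5908, 1.4800]  P^-=[0.7158 0.0121; 0.0121 0.3900]  H_jac=[0.8683 0.4960]  S=[0.8961]  K=[0.7003; 0.2276]  nu=[-0.1837]  x^+=[2.4621, 1.4382]  P^+=[0.2763 -0.1307; -0.1307 0.3436]
step 2: x^-=[2.7641, 1.4382]  P^-=[0.4566 -0.0586; -0.0586 0.5236]  H_jac=[0.8871 0.4616]  S=[0.6729]  K=[0.5617; 0.2819]  nu=[-1.9059]  x^+=[1.6935, 0.9009]  P^+=[0.2442 -0.1651; -0.1651 0.4701]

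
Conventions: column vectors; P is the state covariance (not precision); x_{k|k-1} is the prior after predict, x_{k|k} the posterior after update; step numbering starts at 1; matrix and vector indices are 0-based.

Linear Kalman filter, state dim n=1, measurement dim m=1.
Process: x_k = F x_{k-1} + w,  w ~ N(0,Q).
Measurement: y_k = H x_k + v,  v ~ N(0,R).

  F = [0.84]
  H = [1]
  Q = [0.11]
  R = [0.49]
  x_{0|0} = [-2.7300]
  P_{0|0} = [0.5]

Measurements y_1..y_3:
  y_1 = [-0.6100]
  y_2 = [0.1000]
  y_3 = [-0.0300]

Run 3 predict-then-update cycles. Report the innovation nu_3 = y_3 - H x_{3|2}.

step 1: x^-=[-2.2932]  P^-=[0.4628]  S=[0.9528]  K=[0.4857]  nu=[1.6832]  x^+=[-1.4756]  P^+=[0.2380]
step 2: x^-=[-1.2395]  P^-=[0.2779]  S=[0.7679]  K=[0.3619]  nu=[1.3395]  x^+=[-0.7547]  P^+=[0.1773]
step 3: x^-=[-0.6340]  P^-=[0.2351]  S=[0.7251]  K=[0.3243]  nu=[0.6040]  x^+=[-0.4381]  P^+=[0.1589]

innov = [0.6040]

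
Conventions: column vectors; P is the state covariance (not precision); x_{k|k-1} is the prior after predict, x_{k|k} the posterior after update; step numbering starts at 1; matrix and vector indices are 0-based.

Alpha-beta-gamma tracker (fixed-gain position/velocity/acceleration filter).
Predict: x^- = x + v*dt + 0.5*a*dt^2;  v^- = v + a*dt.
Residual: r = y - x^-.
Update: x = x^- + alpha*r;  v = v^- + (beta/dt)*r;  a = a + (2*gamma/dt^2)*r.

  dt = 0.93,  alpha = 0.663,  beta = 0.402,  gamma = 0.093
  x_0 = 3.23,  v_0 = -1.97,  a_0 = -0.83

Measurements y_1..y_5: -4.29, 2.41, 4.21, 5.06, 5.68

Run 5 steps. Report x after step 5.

x_post = 6.7082

step 1: x_pred=1.0390  r=-5.3290  x^+=-2.4941  v^+=-5.0454  a^+=-1.9760
step 2: x_pred=-8.0409  r=10.4509  x^+=-1.1119  v^+=-2.3656  a^+=0.2715
step 3: x_pred=-3.1946  r=7.4046  x^+=1.7147  v^+=1.0876  a^+=1.8639
step 4: x_pred=3.5321  r=1.5279  x^+=4.5451  v^+=3.4814  a^+=2.1924
step 5: x_pred=8.7309  r=-3.0509  x^+=6.7082  v^+=4.2016  a^+=1.5363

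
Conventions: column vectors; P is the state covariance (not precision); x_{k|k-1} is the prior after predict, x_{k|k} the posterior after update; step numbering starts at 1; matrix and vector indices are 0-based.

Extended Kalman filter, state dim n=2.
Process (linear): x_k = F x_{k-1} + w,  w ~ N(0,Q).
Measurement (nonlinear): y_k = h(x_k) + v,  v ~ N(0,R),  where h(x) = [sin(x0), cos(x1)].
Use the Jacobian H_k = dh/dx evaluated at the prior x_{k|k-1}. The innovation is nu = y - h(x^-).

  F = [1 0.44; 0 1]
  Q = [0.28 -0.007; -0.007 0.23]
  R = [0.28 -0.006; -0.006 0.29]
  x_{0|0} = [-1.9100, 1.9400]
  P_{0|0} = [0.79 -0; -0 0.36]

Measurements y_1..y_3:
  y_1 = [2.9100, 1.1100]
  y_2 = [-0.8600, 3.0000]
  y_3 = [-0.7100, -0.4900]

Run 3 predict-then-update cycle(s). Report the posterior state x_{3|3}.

x_post = [3.6998, -1.0224]

step 1: x^-=[-1.0564, 1.9400]  P^-=[1.1397 0.1514; 0.1514 0.5900]  H_jac=[0.4920 0.0000; 0.0000 -0.9326]  S=[0.5559 -0.0755; -0.0755 0.8032]  K=[0.9976 -0.0821; 0.0415 -0.6812]  nu=[3.7806, 1.4709]  x^+=[2.5944, 1.0950]  P^+=[0.5687 0.0319; 0.0319 0.2121]
step 2: x^-=[3.0762, 1.0950]  P^-=[0.9179 0.1183; 0.1183 0.4421]  H_jac=[-0.9979 0.0000; 0.0000 -0.8889]  S=[1.1940 0.0989; 0.0989 0.6393]  K=[-0.7633 -0.0464; -0.0485 -0.6072]  nu=[-0.9254, 2.5420]  x^+=[3.6647, -0.4035]  P^+=[0.2139 0.0100; 0.0100 0.1977]
step 3: x^-=[3.4872, -0.4035]  P^-=[0.5410 0.0900; 0.0900 0.4277]  H_jac=[-0.9409 0.0000; 0.0000 0.3926]  S=[0.7589 -0.0392; -0.0392 0.3559]  K=[-0.6694 0.0255; -0.0877 0.4622]  nu=[-0.3713, -1.4097]  x^+=[3.6998, -1.0224]  P^+=[0.1994 0.0290; 0.0290 0.3427]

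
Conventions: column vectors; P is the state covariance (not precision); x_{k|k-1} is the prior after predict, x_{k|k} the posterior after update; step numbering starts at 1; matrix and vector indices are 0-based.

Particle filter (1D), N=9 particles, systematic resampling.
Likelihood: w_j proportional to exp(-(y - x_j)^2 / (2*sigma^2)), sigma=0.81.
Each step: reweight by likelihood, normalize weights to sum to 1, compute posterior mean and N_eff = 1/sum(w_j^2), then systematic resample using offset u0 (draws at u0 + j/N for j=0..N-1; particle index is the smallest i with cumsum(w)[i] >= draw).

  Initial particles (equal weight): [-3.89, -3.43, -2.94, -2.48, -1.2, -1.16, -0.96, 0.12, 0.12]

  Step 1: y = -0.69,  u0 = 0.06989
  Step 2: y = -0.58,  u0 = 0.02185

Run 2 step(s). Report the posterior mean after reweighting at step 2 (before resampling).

post_mean = -0.7334

step 1: w=[0.0001, 0.0008, 0.0054, 0.0221, 0.2084, 0.2147, 0.2403, 0.1541, 0.1541]  mean=-0.7667  Neff=5.1208  idx=[4, 4, 5, 5, 6, 6, 7, 8, 8]
step 2: w=[0.1082, 0.1082, 0.1122, 0.1122, 0.1299, 0.1299, 0.0998, 0.0998, 0.0998]  mean=-0.7334  Neff=8.9112  idx=[0, 1, 2, 3, 4, 5, 5, 6, 8]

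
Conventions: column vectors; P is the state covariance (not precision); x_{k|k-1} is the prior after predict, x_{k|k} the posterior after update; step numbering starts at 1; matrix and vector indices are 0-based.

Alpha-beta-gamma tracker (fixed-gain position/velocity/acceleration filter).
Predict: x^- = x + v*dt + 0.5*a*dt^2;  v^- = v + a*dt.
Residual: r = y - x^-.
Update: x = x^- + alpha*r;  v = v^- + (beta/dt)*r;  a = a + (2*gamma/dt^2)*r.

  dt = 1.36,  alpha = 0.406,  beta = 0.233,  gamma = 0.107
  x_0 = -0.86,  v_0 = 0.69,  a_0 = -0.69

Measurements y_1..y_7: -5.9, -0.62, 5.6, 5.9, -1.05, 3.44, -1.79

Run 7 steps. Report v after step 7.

step 1: x_pred=-0.5597  r=-5.3403  x^+=-2.7279  v^+=-1.1633  a^+=-1.3079
step 2: x_pred=-5.5195  r=4.8995  x^+=-3.5303  v^+=-2.1026  a^+=-0.7410
step 3: x_pred=-7.0752  r=12.6752  x^+=-1.9290  v^+=-0.9388  a^+=0.7255
step 4: x_pred=-2.5349  r=8.4349  x^+=0.8897  v^+=1.4930  a^+=1.7014
step 5: x_pred=4.4936  r=-5.5436  x^+=2.2429  v^+=2.8572  a^+=1.0600
step 6: x_pred=7.1090  r=-3.6690  x^+=5.6194  v^+=3.6703  a^+=0.6355
step 7: x_pred=11.1987  r=-12.9887  x^+=5.9253  v^+=2.3093  a^+=-0.8673

v_post = 2.3093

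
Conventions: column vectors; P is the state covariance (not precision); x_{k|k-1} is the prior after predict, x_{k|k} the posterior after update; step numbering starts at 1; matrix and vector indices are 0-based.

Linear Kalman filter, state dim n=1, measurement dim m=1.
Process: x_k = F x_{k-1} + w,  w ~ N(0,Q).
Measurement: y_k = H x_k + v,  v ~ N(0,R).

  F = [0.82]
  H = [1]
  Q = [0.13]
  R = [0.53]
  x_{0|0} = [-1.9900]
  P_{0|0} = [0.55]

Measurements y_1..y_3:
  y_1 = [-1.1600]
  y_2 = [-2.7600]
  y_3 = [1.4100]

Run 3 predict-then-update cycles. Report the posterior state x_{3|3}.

x_post = [-0.4918]

step 1: x^-=[-1.6318]  P^-=[0.4998]  S=[1.0298]  K=[0.4853]  nu=[0.4718]  x^+=[-1.4028]  P^+=[0.2572]
step 2: x^-=[-1.1503]  P^-=[0.3030]  S=[0.8330]  K=[0.3637]  nu=[-1.6097]  x^+=[-1.7358]  P^+=[0.1928]
step 3: x^-=[-1.4233]  P^-=[0.2596]  S=[0.7896]  K=[0.3288]  nu=[2.8333]  x^+=[-0.4918]  P^+=[0.1743]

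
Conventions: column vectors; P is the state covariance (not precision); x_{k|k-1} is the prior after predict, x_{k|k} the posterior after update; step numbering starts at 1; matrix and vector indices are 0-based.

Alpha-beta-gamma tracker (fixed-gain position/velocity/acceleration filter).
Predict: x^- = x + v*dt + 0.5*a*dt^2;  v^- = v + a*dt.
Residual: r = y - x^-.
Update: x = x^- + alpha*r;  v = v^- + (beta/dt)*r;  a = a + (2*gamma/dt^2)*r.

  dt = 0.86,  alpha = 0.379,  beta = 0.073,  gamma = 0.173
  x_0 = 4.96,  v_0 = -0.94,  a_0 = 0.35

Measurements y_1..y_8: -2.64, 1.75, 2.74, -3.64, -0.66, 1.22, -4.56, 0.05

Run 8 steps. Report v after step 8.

v_post = 10.4658

step 1: x_pred=4.2810  r=-6.9210  x^+=1.6580  v^+=-1.2265  a^+=-2.8878
step 2: x_pred=-0.4647  r=2.2147  x^+=0.3747  v^+=-3.5220  a^+=-1.8517
step 3: x_pred=-3.3390  r=6.0790  x^+=-1.0351  v^+=-4.5985  a^+=0.9922
step 4: x_pred=-4.6228  r=0.9828  x^+=-4.2503  v^+=-3.6617  a^+=1.4520
step 5: x_pred=-6.8625  r=6.2025  x^+=-4.5118  v^+=-1.8866  a^+=4.3536
step 6: x_pred=-4.5242  r=5.7442  x^+=-2.3472  v^+=2.3452  a^+=7.0409
step 7: x_pred=2.2734  r=-6.8334  x^+=-0.3165  v^+=7.8203  a^+=3.8441
step 8: x_pred=7.8305  r=-7.7805  x^+=4.8817  v^+=10.4658  a^+=0.2042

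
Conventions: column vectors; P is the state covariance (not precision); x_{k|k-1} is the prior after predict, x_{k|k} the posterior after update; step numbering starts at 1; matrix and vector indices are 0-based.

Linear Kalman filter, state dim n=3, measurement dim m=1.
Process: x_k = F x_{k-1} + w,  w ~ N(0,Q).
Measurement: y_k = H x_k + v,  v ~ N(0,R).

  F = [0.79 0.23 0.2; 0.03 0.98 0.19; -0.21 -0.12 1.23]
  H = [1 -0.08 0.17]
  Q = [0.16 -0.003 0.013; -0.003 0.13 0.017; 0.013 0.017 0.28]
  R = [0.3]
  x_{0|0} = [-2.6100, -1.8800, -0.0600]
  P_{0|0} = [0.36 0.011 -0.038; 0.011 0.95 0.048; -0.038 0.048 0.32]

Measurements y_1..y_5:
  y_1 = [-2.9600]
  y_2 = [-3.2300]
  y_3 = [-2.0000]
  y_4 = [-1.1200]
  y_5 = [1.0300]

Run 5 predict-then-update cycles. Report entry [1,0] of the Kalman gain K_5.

step 1: x^-=[-2.5063, -1.9321, 0.6999]  P^-=[0.4441 0.2460 -0.0187; 0.2460 1.0723 0.0324; -0.0187 0.0324 0.7997]  S=[0.7275]  K=[0.5791; 0.2278; 0.1576]  nu=[-0.7273]  x^+=[-2.9274, -2.0977, 0.5853]  P^+=[0.2002 0.1500 -0.0851; 0.1500 1.0346 0.0063; -0.0851 0.0063 0.7816]
step 2: x^-=[-2.6781, -2.0324, 1.5864]  P^-=[0.3991 0.3701 0.0446; 0.3701 1.1622 0.0530; 0.0446 0.0530 1.5359]  S=[0.7055]  K=[0.5346; 0.4055; 0.4273]  nu=[-0.9842]  x^+=[-3.2042, -2.4315, 1.1659]  P^+=[0.1976 0.2171 -0.1166; 0.2171 1.0462 -0.0693; -0.1166 -0.0693 1.4071]
step 3: x^-=[-2.8574, -2.2575, 2.3987]  P^-=[0.4306 0.4258 0.1401; 0.4258 1.1714 0.0945; 0.1401 0.0945 2.5243]  S=[0.7880]  K=[0.5335; 0.4418; 0.7128]  nu=[0.2690]  x^+=[-2.7139, -2.1387, 2.5904]  P^+=[0.2064 0.2401 -0.1595; 0.2401 1.0176 -0.1536; -0.1595 -0.1536 2.1239]
step 4: x^-=[-2.1178, -1.6851, 4.0128]  P^-=[0.4503 0.4378 0.2507; 0.4378 1.1393 0.1610; 0.2507 0.1610 3.6568]  S=[0.8741]  K=[0.5238; 0.4278; 0.9833]  nu=[0.1808]  x^+=[-2.0231, -1.6078, 4.1906]  P^+=[0.2104 0.2418 -0.1995; 0.2418 0.9793 -0.2068; -0.1995 -0.2068 2.8116]
step 5: x^-=[-1.1299, -0.8401, 5.7722]  P^-=[0.4614 0.4377 0.3691; 0.4377 1.1071 0.2630; 0.3691 0.2630 4.7334]  S=[0.9536]  K=[0.5129; 0.4131; 1.2088]  nu=[1.1114]  x^+=[-0.5598, -0.3810, 7.1157]  P^+=[0.2105 0.2357 -0.2222; 0.2357 0.9444 -0.2132; -0.2222 -0.2132 3.3399]

K[1,0] = 0.4131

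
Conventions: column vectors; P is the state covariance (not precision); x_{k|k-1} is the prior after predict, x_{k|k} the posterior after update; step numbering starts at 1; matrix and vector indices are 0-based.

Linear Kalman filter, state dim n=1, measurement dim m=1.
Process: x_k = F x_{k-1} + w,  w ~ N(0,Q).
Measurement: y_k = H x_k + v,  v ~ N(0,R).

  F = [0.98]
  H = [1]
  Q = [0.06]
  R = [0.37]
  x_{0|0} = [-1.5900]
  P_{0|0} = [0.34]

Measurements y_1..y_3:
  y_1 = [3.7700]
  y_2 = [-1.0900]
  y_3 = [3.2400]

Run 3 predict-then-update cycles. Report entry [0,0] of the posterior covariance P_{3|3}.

step 1: x^-=[-1.5582]  P^-=[0.3865]  S=[0.7565]  K=[0.5109]  nu=[5.3282]  x^+=[1.1641]  P^+=[0.1890]
step 2: x^-=[1.1408]  P^-=[0.2416]  S=[0.6116]  K=[0.3950]  nu=[-2.2308]  x^+=[0.2597]  P^+=[0.1461]
step 3: x^-=[0.2545]  P^-=[0.2004]  S=[0.5704]  K=[0.3513]  nu=[2.9855]  x^+=[1.3033]  P^+=[0.1300]

P_post[0,0] = 0.1300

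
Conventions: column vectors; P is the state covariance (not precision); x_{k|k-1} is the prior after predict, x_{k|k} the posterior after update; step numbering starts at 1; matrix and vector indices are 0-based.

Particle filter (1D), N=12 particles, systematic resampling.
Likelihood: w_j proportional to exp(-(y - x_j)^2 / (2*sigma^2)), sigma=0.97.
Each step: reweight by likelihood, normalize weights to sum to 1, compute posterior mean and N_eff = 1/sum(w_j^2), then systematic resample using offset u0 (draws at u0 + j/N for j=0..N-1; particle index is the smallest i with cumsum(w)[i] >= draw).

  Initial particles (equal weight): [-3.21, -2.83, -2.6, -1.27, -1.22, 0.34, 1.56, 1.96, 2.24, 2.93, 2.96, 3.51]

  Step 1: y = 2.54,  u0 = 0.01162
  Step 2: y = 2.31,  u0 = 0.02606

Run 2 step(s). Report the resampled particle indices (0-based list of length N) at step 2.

resampled_idx = [1, 2, 2, 3, 4, 5, 6, 7, 8, 8, 9, 10]

step 1: w=[0.0000, 0.0000, 0.0000, 0.0001, 0.0001, 0.0156, 0.1223, 0.1704, 0.1943, 0.1880, 0.1856, 0.1236]  mean=2.4991  Neff=5.9859  idx=[5, 6, 7, 7, 8, 8, 9, 9, 9, 10, 10, 11]
step 2: w=[0.0138, 0.0802, 0.1013, 0.1013, 0.1079, 0.1079, 0.0882, 0.0882, 0.0882, 0.0864, 0.0864, 0.0503]  mean=2.4734  Neff=10.9630  idx=[1, 2, 2, 3, 4, 5, 6, 7, 8, 8, 9, 10]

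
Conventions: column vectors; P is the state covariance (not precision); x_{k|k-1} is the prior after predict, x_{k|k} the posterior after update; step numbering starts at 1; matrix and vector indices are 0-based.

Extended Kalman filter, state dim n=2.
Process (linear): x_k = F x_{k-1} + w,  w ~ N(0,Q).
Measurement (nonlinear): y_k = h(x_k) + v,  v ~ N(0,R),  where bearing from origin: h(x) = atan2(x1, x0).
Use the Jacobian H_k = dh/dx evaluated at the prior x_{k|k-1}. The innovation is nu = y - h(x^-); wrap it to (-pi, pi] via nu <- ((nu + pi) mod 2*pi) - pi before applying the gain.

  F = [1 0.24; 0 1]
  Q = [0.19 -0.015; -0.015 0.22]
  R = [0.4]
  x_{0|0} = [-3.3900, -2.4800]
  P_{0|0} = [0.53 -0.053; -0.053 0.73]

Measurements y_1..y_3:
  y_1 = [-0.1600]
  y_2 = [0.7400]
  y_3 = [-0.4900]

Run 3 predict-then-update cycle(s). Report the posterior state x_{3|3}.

step 1: x^-=[-3.9852, -2.4800]  P^-=[0.7366 0.1072; 0.1072 0.9500]  H_jac=[0.1126 -0.1809]  S=[0.4360]  K=[0.1457; -0.3664]  nu=[2.4249]  x^+=[-3.6319, -3.3685]  P^+=[0.7274 0.1305; 0.1305 0.8915]
step 2: x^-=[-4.4404, -3.3685]  P^-=[1.0313 0.3294; 0.3294 1.1115]  H_jac=[0.1084 -0.1429]  S=[0.4246]  K=[0.1525; -0.2900]  nu=[-3.0506]  x^+=[-4.9055, -2.4837]  P^+=[1.0215 0.3482; 0.3482 1.0757]
step 3: x^-=[-5.5016, -2.4837]  P^-=[1.4406 0.5914; 0.5914 1.2957]  H_jac=[0.0682 -0.1510]  S=[0.4241]  K=[0.0210; -0.3663]  nu=[2.2275]  x^+=[-5.4549, -3.2997]  P^+=[1.4404 0.5946; 0.5946 1.2388]

x_post = [-5.4549, -3.2997]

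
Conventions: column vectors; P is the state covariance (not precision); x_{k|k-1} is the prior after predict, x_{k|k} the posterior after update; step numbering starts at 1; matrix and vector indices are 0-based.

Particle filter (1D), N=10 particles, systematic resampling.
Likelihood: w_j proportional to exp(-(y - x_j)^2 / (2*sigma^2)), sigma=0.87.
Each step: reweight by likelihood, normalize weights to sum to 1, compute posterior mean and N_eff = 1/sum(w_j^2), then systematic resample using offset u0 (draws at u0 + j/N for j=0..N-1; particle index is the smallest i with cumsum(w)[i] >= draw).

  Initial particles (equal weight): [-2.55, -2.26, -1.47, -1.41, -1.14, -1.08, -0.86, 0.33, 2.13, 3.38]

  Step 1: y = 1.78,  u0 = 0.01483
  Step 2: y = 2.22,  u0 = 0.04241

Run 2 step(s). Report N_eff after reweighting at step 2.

step 1: w=[0.0000, 0.0000, 0.0007, 0.0009, 0.0026, 0.0033, 0.0073, 0.1812, 0.6702, 0.1339]  mean=1.9249  Neff=2.0002  idx=[7, 7, 8, 8, 8, 8, 8, 8, 8, 9]
step 2: w=[0.0125, 0.0125, 0.1315, 0.1315, 0.1315, 0.1315, 0.1315, 0.1315, 0.1315, 0.0544]  mean=2.1530  Neff=8.0415  idx=[2, 2, 3, 4, 5, 5, 6, 7, 8, 8]

N_eff = 8.0415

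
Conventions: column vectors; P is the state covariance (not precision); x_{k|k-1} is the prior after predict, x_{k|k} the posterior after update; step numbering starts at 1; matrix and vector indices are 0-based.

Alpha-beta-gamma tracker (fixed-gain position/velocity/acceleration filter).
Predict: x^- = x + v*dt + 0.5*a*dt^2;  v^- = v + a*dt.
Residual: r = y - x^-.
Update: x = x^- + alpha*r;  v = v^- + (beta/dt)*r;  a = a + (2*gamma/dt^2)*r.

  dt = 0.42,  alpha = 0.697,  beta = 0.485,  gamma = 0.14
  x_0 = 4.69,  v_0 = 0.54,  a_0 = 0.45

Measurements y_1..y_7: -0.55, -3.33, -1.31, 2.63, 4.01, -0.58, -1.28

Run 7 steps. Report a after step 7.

a_post = -10.1413

step 1: x_pred=4.9565  r=-5.5065  x^+=1.1185  v^+=-5.6297  a^+=-8.2905
step 2: x_pred=-1.9772  r=-1.3528  x^+=-2.9201  v^+=-10.6738  a^+=-10.4377
step 3: x_pred=-8.3237  r=7.0137  x^+=-3.4352  v^+=-6.9585  a^+=0.6952
step 4: x_pred=-6.2964  r=8.9264  x^+=-0.0747  v^+=3.6414  a^+=14.8641
step 5: x_pred=2.7657  r=1.2443  x^+=3.6330  v^+=11.3212  a^+=16.8392
step 6: x_pred=9.8731  r=-10.4531  x^+=2.5873  v^+=6.3228  a^+=0.2470
step 7: x_pred=5.2646  r=-6.5446  x^+=0.7030  v^+=-1.1310  a^+=-10.1413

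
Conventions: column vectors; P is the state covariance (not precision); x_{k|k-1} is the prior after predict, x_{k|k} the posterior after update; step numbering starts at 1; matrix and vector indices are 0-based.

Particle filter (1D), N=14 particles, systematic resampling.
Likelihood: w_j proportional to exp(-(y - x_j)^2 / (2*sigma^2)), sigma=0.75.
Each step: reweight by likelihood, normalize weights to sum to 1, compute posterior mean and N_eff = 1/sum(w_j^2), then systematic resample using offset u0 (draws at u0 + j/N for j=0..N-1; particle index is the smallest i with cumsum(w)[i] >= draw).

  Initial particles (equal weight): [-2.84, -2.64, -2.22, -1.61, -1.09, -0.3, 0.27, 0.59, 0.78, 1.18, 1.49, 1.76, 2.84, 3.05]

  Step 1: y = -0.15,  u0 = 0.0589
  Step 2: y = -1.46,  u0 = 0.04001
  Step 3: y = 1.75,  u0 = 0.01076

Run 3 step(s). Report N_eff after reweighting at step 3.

N_eff = 3.4823

step 1: w=[0.0004, 0.0010, 0.0057, 0.0387, 0.1173, 0.2522, 0.2200, 0.1582, 0.1193, 0.0534, 0.0236, 0.0101, 0.0001, 0.0000]  mean=0.0795  Neff=5.8799  idx=[4, 4, 5, 5, 5, 6, 6, 6, 6, 7, 7, 8, 9, 10]
step 2: w=[0.2932, 0.2932, 0.1001, 0.1001, 0.1001, 0.0232, 0.0232, 0.0232, 0.0232, 0.0079, 0.0079, 0.0038, 0.0007, 0.0001]  mean=-0.6911  Neff=4.8935  idx=[0, 0, 0, 0, 1, 1, 1, 1, 2, 2, 3, 4, 5, 8]
step 3: w=[0.0020, 0.0020, 0.0020, 0.0020, 0.0020, 0.0020, 0.0020, 0.0020, 0.0617, 0.0617, 0.0617, 0.0617, 0.3687, 0.3687]  mean=0.1078  Neff=3.4823  idx=[5, 9, 10, 11, 12, 12, 12, 12, 12, 13, 13, 13, 13, 13]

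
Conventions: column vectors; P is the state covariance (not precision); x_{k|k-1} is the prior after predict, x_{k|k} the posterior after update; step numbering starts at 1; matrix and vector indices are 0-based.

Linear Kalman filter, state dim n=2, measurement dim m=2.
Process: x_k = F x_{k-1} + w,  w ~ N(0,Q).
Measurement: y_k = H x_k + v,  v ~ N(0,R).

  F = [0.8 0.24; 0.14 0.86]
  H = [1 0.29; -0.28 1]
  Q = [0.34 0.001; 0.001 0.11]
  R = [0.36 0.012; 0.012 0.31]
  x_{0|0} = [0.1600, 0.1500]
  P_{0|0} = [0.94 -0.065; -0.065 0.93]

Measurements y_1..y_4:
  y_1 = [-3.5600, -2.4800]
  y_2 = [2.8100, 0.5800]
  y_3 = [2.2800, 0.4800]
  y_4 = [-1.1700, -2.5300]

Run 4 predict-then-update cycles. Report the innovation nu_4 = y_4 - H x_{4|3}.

step 1: x^-=[0.1640, 0.1514]  P^-=[0.9702 0.2513; 0.2513 0.8006]  S=[1.5433 0.2034; 0.2034 1.0459]  K=[0.6963 -0.1549; 0.2271 0.6540]  nu=[-3.7679, -2.5855]  x^+=[-2.0592, -2.3951]  P^+=[0.2408 0.0278; 0.0278 0.2132]
step 2: x^-=[-2.2222, -2.3481]  P^-=[0.5170 0.0920; 0.0920 0.2791]  S=[0.9539 0.0327; 0.0327 0.5781]  K=[0.5743 -0.1238; 0.1666 0.4288]  nu=[5.7131, 2.3059]  x^+=[0.7732, -0.4075]  P^+=[0.1983 0.0240; 0.0240 0.1417]
step 3: x^-=[0.5208, -0.2422]  P^-=[0.4843 0.0698; 0.0698 0.2244]  S=[0.9036 0.0056; 0.0056 0.5333]  K=[0.5591 -0.1293; 0.1469 0.3827]  nu=[1.8294, 0.8680]  x^+=[1.4315, 0.3587]  P^+=[0.1937 0.0209; 0.0209 0.1262]
step 4: x^-=[1.2313, 0.5089]  P^-=[0.4792 0.0638; 0.0638 0.2122]  S=[0.8941 -0.0020; -0.0020 0.5240]  K=[0.5564 -0.1322; 0.1410 0.3714]  nu=[-2.5488, -2.6941]  x^+=[0.1691, -0.8511]  P^+=[0.1930 0.0197; 0.0197 0.1223]

innov = [-2.5488, -2.6941]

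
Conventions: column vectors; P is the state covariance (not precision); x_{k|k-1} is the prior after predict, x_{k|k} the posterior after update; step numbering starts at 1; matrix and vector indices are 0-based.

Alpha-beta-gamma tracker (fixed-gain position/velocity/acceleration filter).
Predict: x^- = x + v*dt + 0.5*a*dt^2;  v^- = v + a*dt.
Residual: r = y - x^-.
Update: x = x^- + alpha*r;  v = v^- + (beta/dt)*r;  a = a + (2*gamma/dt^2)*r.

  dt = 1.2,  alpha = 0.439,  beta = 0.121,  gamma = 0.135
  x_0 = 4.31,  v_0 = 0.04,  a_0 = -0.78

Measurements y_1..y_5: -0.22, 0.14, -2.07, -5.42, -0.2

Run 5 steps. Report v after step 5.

v_post = -3.7168

step 1: x_pred=3.7964  r=-4.0164  x^+=2.0332  v^+=-1.3010  a^+=-1.5331
step 2: x_pred=-0.6318  r=0.7718  x^+=-0.2930  v^+=-3.0629  a^+=-1.3884
step 3: x_pred=-4.9680  r=2.8980  x^+=-3.6958  v^+=-4.4367  a^+=-0.8450
step 4: x_pred=-9.6282  r=4.2082  x^+=-7.7808  v^+=-5.0263  a^+=-0.0559
step 5: x_pred=-13.8527  r=13.6527  x^+=-7.8591  v^+=-3.7168  a^+=2.5039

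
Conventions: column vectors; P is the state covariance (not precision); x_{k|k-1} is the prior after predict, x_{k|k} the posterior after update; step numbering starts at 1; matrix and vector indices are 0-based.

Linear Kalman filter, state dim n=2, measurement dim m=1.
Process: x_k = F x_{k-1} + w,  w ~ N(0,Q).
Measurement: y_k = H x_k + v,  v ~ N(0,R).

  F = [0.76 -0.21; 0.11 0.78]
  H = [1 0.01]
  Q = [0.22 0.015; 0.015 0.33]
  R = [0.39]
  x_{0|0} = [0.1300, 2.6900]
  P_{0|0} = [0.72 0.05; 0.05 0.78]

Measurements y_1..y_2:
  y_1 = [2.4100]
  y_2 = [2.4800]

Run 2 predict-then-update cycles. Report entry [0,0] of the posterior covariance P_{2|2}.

P_post[0,0] = 0.1985

step 1: x^-=[-0.4661, 2.1125]  P^-=[0.6543 -0.0241; -0.0241 0.8218]  S=[1.0439]  K=[0.6266; -0.0152]  nu=[2.8550]  x^+=[1.3227, 2.0691]  P^+=[0.2445 -0.0141; -0.0141 0.8216]
step 2: x^-=[0.5707, 1.7594]  P^-=[0.4020 -0.1072; -0.1072 0.8304]  S=[0.7899]  K=[0.5075; -0.1252]  nu=[1.8917]  x^+=[1.5308, 1.5226]  P^+=[0.1985 -0.0570; -0.0570 0.8180]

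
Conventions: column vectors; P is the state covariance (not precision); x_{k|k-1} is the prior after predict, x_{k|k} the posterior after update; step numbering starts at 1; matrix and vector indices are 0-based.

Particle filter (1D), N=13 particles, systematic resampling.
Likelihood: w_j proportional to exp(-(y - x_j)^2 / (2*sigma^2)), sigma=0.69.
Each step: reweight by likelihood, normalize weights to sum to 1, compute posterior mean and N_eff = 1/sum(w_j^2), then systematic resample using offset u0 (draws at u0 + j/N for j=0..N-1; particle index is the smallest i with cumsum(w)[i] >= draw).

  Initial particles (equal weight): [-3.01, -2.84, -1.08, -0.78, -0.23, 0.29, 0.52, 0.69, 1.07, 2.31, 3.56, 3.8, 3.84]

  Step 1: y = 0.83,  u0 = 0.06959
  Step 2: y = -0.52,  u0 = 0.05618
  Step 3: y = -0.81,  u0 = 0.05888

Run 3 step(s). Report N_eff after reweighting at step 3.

step 1: w=[0.0000, 0.0000, 0.0053, 0.0162, 0.0757, 0.1815, 0.2228, 0.2415, 0.2320, 0.0247, 0.0001, 0.0000, 0.0000]  mean=0.6052  Neff=4.9654  idx=[4, 5, 5, 6, 6, 6, 7, 7, 7, 8, 8, 8, 9]
step 2: w=[0.2449, 0.1343, 0.1343, 0.0859, 0.0859, 0.0859, 0.0575, 0.0575, 0.0575, 0.0188, 0.0188, 0.0188, 0.0001]  mean=0.3350  Neff=7.7446  idx=[0, 0, 0, 1, 1, 2, 3, 3, 4, 5, 6, 8, 10]
step 3: w=[0.1855, 0.1855, 0.1855, 0.0741, 0.0741, 0.0741, 0.0412, 0.0412, 0.0412, 0.0412, 0.0249, 0.0249, 0.0065]  mean=0.0634  Neff=7.8237  idx=[0, 0, 1, 1, 1, 2, 2, 3, 4, 5, 7, 9, 11]

N_eff = 7.8237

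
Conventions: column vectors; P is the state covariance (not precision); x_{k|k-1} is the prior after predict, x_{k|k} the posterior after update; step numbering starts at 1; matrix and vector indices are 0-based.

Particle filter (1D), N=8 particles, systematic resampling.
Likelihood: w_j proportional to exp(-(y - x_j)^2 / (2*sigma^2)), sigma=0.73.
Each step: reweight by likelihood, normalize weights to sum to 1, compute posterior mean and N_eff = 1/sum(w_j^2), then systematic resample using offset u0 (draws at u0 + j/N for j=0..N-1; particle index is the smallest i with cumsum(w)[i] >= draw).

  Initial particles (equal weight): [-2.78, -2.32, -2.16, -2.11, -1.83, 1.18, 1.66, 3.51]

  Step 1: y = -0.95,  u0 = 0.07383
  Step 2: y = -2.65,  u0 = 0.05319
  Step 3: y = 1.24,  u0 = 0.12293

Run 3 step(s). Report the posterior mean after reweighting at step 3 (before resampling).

step 1: w=[0.0345, 0.1374, 0.2024, 0.2262, 0.3867, 0.0113, 0.0013, 0.0000]  mean=-2.0215  Neff=3.8183  idx=[1, 2, 2, 3, 3, 4, 4, 4]
step 2: w=[0.1607, 0.1421, 0.1421, 0.1354, 0.1354, 0.0947, 0.0947, 0.0947]  mean=-2.0784  Neff=7.7025  idx=[0, 1, 2, 2, 3, 4, 5, 7]
step 3: w=[0.0168, 0.0478, 0.0478, 0.0478, 0.0656, 0.0656, 0.3543, 0.3543]  mean=-1.9223  Neff=3.7480  idx=[3, 5, 6, 6, 6, 7, 7, 7]

post_mean = -1.9223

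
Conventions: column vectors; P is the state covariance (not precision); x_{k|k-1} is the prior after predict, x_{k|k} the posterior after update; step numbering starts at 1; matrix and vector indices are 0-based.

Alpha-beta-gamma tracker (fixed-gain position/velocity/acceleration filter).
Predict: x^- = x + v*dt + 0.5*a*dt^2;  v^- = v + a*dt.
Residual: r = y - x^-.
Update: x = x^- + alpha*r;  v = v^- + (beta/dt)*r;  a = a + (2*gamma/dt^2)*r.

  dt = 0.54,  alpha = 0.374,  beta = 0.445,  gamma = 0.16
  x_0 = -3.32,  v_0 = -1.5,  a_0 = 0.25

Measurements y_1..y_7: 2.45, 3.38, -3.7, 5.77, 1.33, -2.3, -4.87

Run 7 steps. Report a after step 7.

a_post = -8.4684

step 1: x_pred=-4.0935  r=6.5435  x^+=-1.6463  v^+=4.0274  a^+=7.4309
step 2: x_pred=1.6119  r=1.7681  x^+=2.2732  v^+=9.4970  a^+=9.3711
step 3: x_pred=8.7679  r=-12.4679  x^+=4.1049  v^+=4.2830  a^+=-4.3111
step 4: x_pred=5.7892  r=-0.0192  x^+=5.7820  v^+=1.9392  a^+=-4.3321
step 5: x_pred=6.1975  r=-4.8675  x^+=4.3771  v^+=-4.4114  a^+=-9.6737
step 6: x_pred=0.5845  r=-2.8845  x^+=-0.4943  v^+=-12.0122  a^+=-12.8392
step 7: x_pred=-8.8528  r=3.9828  x^+=-7.3633  v^+=-15.6632  a^+=-8.4684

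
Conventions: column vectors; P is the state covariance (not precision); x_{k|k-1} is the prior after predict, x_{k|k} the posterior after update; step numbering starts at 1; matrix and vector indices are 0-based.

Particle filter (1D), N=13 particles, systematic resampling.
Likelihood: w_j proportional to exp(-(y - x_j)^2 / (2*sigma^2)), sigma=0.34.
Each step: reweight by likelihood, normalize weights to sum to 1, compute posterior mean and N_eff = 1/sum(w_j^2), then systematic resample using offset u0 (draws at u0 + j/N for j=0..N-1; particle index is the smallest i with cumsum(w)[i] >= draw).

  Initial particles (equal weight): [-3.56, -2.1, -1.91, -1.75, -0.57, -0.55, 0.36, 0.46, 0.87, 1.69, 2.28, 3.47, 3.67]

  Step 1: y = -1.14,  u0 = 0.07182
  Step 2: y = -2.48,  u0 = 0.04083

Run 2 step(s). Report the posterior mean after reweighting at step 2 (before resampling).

post_mean = -1.8109

step 1: w=[0.0000, 0.0243, 0.1009, 0.2622, 0.3216, 0.2909, 0.0001, 0.0000, 0.0000, 0.0000, 0.0000, 0.0000, 0.0000]  mean=-1.0459  Neff=3.7377  idx=[2, 3, 3, 3, 3, 4, 4, 4, 4, 5, 5, 5, 5]
step 2: w=[0.3807, 0.1548, 0.1548, 0.1548, 0.1548, 0.0000, 0.0000, 0.0000, 0.0000, 0.0000, 0.0000, 0.0000, 0.0000]  mean=-1.8109  Neff=4.1527  idx=[0, 0, 0, 0, 0, 1, 1, 2, 2, 3, 3, 4, 4]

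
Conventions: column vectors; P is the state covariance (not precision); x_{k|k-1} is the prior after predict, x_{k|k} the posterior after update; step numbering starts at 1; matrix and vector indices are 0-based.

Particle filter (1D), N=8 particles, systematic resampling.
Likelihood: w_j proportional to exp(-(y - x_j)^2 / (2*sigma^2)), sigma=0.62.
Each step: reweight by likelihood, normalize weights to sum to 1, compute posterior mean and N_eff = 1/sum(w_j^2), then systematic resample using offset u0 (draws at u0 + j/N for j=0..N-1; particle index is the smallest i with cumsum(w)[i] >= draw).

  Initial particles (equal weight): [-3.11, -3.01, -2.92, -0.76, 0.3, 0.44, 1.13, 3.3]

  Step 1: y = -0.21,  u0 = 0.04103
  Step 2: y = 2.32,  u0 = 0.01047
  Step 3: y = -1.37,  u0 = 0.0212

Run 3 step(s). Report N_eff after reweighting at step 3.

step 1: w=[0.0000, 0.0000, 0.0000, 0.3272, 0.3458, 0.2800, 0.0469, 0.0000]  mean=0.0311  Neff=3.2547  idx=[3, 3, 3, 4, 4, 4, 5, 5]
step 2: w=[0.0001, 0.0001, 0.0001, 0.1414, 0.1414, 0.1414, 0.2877, 0.2877]  mean=0.3802  Neff=4.4341  idx=[3, 3, 4, 5, 6, 6, 7, 7]
step 3: w=[0.1633, 0.1633, 0.1633, 0.1633, 0.0867, 0.0867, 0.0867, 0.0867]  mean=0.3485  Neff=7.3123  idx=[0, 0, 1, 2, 3, 3, 5, 6]

N_eff = 7.3123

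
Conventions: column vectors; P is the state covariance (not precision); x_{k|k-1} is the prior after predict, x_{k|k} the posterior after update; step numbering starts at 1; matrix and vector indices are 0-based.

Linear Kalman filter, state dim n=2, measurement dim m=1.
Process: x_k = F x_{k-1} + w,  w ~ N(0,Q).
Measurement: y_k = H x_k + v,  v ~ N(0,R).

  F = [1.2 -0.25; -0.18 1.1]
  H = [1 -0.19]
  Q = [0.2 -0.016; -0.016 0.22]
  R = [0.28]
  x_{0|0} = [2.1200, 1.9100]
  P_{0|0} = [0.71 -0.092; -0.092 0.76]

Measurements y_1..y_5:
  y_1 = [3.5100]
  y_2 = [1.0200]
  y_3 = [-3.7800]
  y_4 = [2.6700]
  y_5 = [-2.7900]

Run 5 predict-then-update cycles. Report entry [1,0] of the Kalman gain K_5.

step 1: x^-=[2.0665, 1.7194]  P^-=[1.3251 -0.5039; -0.5039 1.1990]  S=[1.8399]  K=[0.7722; -0.3977]  nu=[1.7702]  x^+=[3.4335, 1.0154]  P^+=[0.2279 0.0612; 0.0612 0.9080]
step 2: x^-=[3.8664, 0.4989]  P^-=[0.5482 -0.2314; -0.2314 1.3018]  S=[0.9631]  K=[0.6148; -0.4971]  nu=[-2.7516]  x^+=[2.1747, 1.8668]  P^+=[0.1841 0.0629; 0.0629 1.0638]
step 3: x^-=[2.1429, 1.6620]  P^-=[0.4938 -0.2624; -0.2624 1.4883]  S=[0.9273]  K=[0.5863; -0.5879]  nu=[-5.6071]  x^+=[-1.1448, 4.9587]  P^+=[0.1751 0.0572; 0.0572 1.1677]
step 4: x^-=[-2.6134, 5.6606]  P^-=[0.4907 -0.2968; -0.2968 1.6160]  S=[0.9418]  K=[0.5809; -0.6411]  nu=[6.3589]  x^+=[1.0805, 1.5837]  P^+=[0.1729 0.0540; 0.0540 1.2288]
step 5: x^-=[0.9006, 1.5476]  P^-=[0.4934 -0.3176; -0.3176 1.6911]  S=[0.9551]  K=[0.5798; -0.6689]  nu=[-3.3966]  x^+=[-1.0686, 3.8197]  P^+=[0.1724 0.0528; 0.0528 1.2637]

K[1,0] = -0.6689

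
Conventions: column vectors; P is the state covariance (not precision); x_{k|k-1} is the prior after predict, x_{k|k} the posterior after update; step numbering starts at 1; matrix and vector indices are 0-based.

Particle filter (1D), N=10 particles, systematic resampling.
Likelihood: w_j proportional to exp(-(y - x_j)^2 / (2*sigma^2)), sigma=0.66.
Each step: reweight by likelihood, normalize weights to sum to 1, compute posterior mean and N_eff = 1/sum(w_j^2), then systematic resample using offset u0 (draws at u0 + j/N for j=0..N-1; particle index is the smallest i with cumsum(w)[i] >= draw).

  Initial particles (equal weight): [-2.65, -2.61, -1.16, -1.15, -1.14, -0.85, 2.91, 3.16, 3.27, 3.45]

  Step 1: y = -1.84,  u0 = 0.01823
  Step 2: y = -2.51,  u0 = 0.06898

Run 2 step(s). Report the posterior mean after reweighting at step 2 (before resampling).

post_mean = -2.4206

step 1: w=[0.1550, 0.1666, 0.1935, 0.1905, 0.1875, 0.1068, 0.0000, 0.0000, 0.0000, 0.0000]  mean=-1.5937  Neff=5.8102  idx=[0, 0, 1, 1, 2, 3, 3, 4, 4, 5]
step 2: w=[0.2140, 0.2140, 0.2163, 0.2163, 0.0270, 0.0262, 0.0262, 0.0254, 0.0254, 0.0093]  mean=-2.4206  Neff=5.3012  idx=[0, 0, 1, 1, 2, 2, 3, 3, 4, 8]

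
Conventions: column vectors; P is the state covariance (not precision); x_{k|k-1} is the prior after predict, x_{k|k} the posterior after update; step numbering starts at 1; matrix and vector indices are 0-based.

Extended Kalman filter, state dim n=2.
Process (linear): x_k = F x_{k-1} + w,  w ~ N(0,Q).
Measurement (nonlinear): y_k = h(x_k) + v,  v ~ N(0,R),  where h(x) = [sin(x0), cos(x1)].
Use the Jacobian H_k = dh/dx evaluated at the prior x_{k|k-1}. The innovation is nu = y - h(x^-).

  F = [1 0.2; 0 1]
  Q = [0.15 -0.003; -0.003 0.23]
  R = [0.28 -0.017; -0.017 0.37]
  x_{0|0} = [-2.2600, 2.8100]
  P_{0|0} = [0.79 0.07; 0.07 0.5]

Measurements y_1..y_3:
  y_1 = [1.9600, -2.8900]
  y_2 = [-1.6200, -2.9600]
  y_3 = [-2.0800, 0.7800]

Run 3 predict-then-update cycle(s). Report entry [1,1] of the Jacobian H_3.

step 1: x^-=[-1.6980, 2.8100]  P^-=[0.9880 0.1670; 0.1670 0.7300]  H_jac=[-0.1269 0.0000; 0.0000 -0.3255]  S=[0.2959 -0.0101; -0.0101 0.4474]  K=[-0.4281 -0.1312; -0.0898 -0.5332]  nu=[2.9519, -1.9445]  x^+=[-2.7065, 3.5818]  P^+=[0.9272 0.1268; 0.1268 0.6014]
step 2: x^-=[-1.9901, 3.5818]  P^-=[1.1520 0.2440; 0.2440 0.8314]  H_jac=[-0.4072 0.0000; 0.0000 0.4261]  S=[0.4710 -0.0593; -0.0593 0.5210]  K=[-0.9849 0.0874; -0.1271 0.6655]  nu=[-0.7066, -2.0553]  x^+=[-1.4739, 2.3037]  P^+=[0.6809 0.1152; 0.1152 0.5830]
step 3: x^-=[-1.0131, 2.3037]  P^-=[0.9003 0.2288; 0.2288 0.8130]  H_jac=[0.5292 0.0000; 0.0000 -0.7432]  S=[0.5321 -0.1070; -0.1070 0.8191]  K=[0.8766 -0.0931; 0.0814 -0.7271]  nu=[-1.2315, 1.4490]  x^+=[-2.2276, 1.1500]  P^+=[0.4668 0.0664; 0.0664 0.3638]

H_jac[1,1] = -0.7432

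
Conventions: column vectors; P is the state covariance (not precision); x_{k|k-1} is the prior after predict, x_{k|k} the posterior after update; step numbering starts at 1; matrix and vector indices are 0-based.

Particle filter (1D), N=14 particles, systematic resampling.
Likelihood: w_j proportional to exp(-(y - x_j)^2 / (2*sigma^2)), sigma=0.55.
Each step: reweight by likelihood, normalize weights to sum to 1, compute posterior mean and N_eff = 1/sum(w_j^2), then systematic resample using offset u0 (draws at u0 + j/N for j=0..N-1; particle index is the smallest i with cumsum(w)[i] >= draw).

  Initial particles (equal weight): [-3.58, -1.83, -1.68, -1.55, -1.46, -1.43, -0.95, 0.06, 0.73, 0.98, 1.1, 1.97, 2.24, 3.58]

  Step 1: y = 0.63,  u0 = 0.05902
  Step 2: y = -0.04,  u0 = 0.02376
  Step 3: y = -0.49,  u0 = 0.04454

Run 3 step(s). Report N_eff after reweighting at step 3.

step 1: w=[0.0000, 0.0000, 0.0000, 0.0001, 0.0002, 0.0003, 0.0051, 0.1848, 0.3110, 0.2583, 0.2195, 0.0163, 0.0044, 0.0000]  mean=0.7686  Neff=4.0638  idx=[7, 7, 8, 8, 8, 8, 8, 9, 9, 9, 10, 10, 10, 11]
step 2: w=[0.2078, 0.2078, 0.0793, 0.0793, 0.0793, 0.0793, 0.0793, 0.0378, 0.0378, 0.0378, 0.0247, 0.0247, 0.0247, 0.0003]  mean=0.5076  Neff=8.0669  idx=[0, 0, 0, 1, 1, 1, 2, 3, 4, 5, 6, 6, 8, 11]
step 3: w=[0.1446, 0.1446, 0.1446, 0.1446, 0.1446, 0.1446, 0.0204, 0.0204, 0.0204, 0.0204, 0.0204, 0.0204, 0.0067, 0.0037]  mean=0.1518  Neff=7.8146  idx=[0, 0, 1, 1, 2, 2, 3, 3, 4, 4, 5, 5, 7, 11]

N_eff = 7.8146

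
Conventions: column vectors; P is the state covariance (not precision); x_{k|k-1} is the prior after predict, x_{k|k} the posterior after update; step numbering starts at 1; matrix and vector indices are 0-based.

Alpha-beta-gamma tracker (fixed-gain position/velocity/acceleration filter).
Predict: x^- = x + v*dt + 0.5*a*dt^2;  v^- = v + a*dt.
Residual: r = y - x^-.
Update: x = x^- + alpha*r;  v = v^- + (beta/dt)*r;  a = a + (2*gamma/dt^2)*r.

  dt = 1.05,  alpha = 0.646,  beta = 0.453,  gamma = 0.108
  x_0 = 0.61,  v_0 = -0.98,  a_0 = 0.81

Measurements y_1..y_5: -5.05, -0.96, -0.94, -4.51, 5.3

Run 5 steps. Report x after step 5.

x_post = 2.5476

step 1: x_pred=0.0275  r=-5.0775  x^+=-3.2526  v^+=-2.3201  a^+=-0.1848
step 2: x_pred=-5.7905  r=4.8305  x^+=-2.6700  v^+=-0.4301  a^+=0.7616
step 3: x_pred=-2.7017  r=1.7617  x^+=-1.5637  v^+=1.1297  a^+=1.1068
step 4: x_pred=0.2326  r=-4.7426  x^+=-2.8311  v^+=0.2457  a^+=0.1776
step 5: x_pred=-2.4752  r=7.7752  x^+=2.5476  v^+=3.7866  a^+=1.7009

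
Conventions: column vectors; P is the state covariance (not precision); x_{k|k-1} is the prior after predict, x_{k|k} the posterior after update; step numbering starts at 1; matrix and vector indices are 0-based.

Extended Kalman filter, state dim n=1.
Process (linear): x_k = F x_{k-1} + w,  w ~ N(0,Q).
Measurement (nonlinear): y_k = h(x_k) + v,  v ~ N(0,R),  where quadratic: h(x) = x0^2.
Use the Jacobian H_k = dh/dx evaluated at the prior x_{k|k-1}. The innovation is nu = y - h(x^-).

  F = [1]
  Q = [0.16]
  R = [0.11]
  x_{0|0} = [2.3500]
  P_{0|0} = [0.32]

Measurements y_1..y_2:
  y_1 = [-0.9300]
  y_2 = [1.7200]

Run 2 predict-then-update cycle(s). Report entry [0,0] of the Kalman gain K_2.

step 1: x^-=[2.3500]  P^-=[0.4800]  H_jac=[4.7000]  S=[10.7132]  K=[0.2106]  nu=[-6.4525]  x^+=[0.9912]  P^+=[0.0049]
step 2: x^-=[0.9912]  P^-=[0.1649]  H_jac=[1.9824]  S=[0.7582]  K=[0.4312]  nu=[0.7375]  x^+=[1.3093]  P^+=[0.0239]

K[0,0] = 0.4312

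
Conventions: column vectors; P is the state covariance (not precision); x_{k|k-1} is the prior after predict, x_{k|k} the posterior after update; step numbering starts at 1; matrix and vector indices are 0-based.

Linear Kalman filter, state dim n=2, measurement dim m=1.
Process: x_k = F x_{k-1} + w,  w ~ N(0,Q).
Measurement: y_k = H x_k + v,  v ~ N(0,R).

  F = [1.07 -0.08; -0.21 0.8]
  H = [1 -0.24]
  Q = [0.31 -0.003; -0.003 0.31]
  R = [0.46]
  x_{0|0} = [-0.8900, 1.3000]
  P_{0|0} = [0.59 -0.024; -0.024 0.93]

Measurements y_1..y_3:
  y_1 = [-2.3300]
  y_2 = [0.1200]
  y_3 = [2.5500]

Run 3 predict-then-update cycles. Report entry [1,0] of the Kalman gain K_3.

step 1: x^-=[-1.0563, 1.2269]  P^-=[0.9956 -0.2160; -0.2160 0.9393]  S=[1.6134]  K=[0.6492; -0.2736]  nu=[-0.9792]  x^+=[-1.6920, 1.4949]  P^+=[0.3156 0.0706; 0.0706 0.8185]
step 2: x^-=[-1.9301, 1.5512]  P^-=[0.6645 -0.0647; -0.0647 0.8240]  S=[1.2030]  K=[0.5653; -0.2182]  nu=[2.4224]  x^+=[-0.5608, 1.0227]  P^+=[0.2801 0.0837; 0.0837 0.7668]
step 3: x^-=[-0.6819, 0.9359]  P^-=[0.6213 -0.0420; -0.0420 0.7850]  S=[1.1466]  K=[0.5506; -0.2009]  nu=[3.4565]  x^+=[1.2213, 0.2414]  P^+=[0.2736 0.0849; 0.0849 0.7387]

K[1,0] = -0.2009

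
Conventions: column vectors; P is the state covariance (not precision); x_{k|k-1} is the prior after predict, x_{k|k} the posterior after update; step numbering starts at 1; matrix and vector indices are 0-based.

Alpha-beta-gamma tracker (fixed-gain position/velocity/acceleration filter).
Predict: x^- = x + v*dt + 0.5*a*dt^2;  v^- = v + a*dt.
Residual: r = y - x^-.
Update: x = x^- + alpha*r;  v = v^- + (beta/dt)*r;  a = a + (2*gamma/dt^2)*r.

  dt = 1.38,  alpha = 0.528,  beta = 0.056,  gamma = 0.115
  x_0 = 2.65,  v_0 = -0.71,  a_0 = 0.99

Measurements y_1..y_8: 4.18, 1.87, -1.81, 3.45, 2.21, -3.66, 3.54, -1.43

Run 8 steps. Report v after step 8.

step 1: x_pred=2.6129  r=1.5671  x^+=3.4403  v^+=0.7198  a^+=1.1793
step 2: x_pred=5.5565  r=-3.6865  x^+=3.6100  v^+=2.1976  a^+=0.7340
step 3: x_pred=7.3417  r=-9.1517  x^+=2.5096  v^+=2.8392  a^+=-0.3712
step 4: x_pred=6.0741  r=-2.6241  x^+=4.6886  v^+=2.2204  a^+=-0.6882
step 5: x_pred=7.0974  r=-4.8874  x^+=4.5169  v^+=1.0724  a^+=-1.2784
step 6: x_pred=4.7794  r=-8.4394  x^+=0.3234  v^+=-1.0343  a^+=-2.2977
step 7: x_pred=-3.2918  r=6.8318  x^+=0.3154  v^+=-3.9279  a^+=-1.4726
step 8: x_pred=-6.5073  r=5.0773  x^+=-3.8265  v^+=-5.7541  a^+=-0.8594

v_post = -5.7541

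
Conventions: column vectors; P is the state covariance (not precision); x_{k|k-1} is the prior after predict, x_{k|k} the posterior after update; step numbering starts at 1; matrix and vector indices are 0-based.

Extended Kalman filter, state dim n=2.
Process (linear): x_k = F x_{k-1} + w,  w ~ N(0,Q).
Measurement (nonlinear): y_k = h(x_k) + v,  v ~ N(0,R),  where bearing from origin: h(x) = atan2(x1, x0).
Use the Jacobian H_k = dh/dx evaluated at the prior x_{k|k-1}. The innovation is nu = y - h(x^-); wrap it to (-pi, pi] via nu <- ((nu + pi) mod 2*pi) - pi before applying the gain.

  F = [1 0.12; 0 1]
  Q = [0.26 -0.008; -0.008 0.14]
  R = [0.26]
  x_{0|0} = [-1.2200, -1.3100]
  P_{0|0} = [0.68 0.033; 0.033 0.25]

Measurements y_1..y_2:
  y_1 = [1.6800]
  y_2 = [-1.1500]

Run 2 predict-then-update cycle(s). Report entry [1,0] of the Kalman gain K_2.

K[1,0] = -0.4575

step 1: x^-=[-1.3772, -1.3100]  P^-=[0.9515 0.0550; 0.0550 0.3900]  H_jac=[0.3626 -0.3812]  S=[0.4266]  K=[0.7597; -0.3018]  nu=[-2.2220]  x^+=[-3.0652, -0.6395]  P^+=[0.7053 0.1528; 0.1528 0.3512]
step 2: x^-=[-3.1419, -0.6395]  P^-=[1.0071 0.1869; 0.1869 0.4912]  H_jac=[0.0622 -0.3056]  S=[0.3027]  K=[0.0182; -0.4575]  nu=[1.7908]  x^+=[-3.1093, -1.4588]  P^+=[1.0070 0.1895; 0.1895 0.4278]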